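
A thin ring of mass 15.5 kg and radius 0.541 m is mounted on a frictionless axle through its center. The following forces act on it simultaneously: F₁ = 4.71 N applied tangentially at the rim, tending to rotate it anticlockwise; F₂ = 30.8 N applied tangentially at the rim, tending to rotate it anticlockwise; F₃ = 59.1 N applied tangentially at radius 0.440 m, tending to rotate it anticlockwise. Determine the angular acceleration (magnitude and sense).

I = MR² = (15.5)(0.541)² = 4.537 kg·m².
Taking anticlockwise as positive: τ₁ = +(4.71)(0.541) = +2.548 N·m; τ₂ = +(30.8)(0.541) = +16.66 N·m; τ₃ = +(59.1)(0.440) = +26.00 N·m.
Net torque τ = 45.21 N·m.
α = τ/I = 45.21/4.537 = 9.967 rad/s².

α ≈ 9.97 rad/s², anticlockwise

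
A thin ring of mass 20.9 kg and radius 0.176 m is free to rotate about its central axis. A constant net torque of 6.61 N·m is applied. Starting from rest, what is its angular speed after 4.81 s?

ω ≈ 49.1 rad/s

I = MR² = (20.9)(0.176)² = 0.6474 kg·m².
α = τ/I = 6.61/0.6474 = 10.21 rad/s².
ω = ω₀ + αt = 0 + (10.21)(4.81) = 49.11 rad/s.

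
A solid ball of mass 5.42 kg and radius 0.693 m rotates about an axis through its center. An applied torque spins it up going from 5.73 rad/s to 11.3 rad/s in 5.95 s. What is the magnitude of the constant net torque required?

τ ≈ 0.975 N·m

I = (2/5)MR² = (2/5)(5.42)(0.693)² = 1.041 kg·m².
α = Δω/Δt = (11.3 − 5.73)/5.95 = 0.9361 rad/s².
τ = Iα = (1.041)(0.9361) = 0.9747 N·m.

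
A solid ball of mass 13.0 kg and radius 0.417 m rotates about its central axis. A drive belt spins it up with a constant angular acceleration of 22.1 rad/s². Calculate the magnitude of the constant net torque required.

I = (2/5)MR² = (2/5)(13.0)(0.417)² = 0.9042 kg·m².
τ = Iα = (0.9042)(22.10) = 19.98 N·m.

τ ≈ 20.0 N·m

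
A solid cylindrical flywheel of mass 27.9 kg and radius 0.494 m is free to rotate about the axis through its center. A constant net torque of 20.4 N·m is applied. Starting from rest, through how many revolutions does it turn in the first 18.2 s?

≈ 158 revolutions

I = ½MR² = (1/2)(27.9)(0.494)² = 3.404 kg·m².
α = τ/I = 20.4/3.404 = 5.992 rad/s².
θ = ½αt² = ½(5.992)(18.2)² = 992.5 rad.
Revolutions = θ/(2π) = 158.0.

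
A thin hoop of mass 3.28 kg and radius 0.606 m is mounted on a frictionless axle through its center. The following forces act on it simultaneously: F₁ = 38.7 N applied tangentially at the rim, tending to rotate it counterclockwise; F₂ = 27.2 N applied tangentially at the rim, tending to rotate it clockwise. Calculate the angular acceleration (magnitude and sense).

α ≈ 5.79 rad/s², counterclockwise

I = MR² = (3.28)(0.606)² = 1.205 kg·m².
Taking counterclockwise as positive: τ₁ = +(38.7)(0.606) = +23.45 N·m; τ₂ = −(27.2)(0.606) = −16.48 N·m.
Net torque τ = 6.969 N·m.
α = τ/I = 6.969/1.205 = 5.786 rad/s².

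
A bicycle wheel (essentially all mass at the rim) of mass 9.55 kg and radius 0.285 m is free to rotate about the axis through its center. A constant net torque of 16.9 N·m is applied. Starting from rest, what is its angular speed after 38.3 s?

I = MR² = (9.55)(0.285)² = 0.7757 kg·m².
α = τ/I = 16.9/0.7757 = 21.79 rad/s².
ω = ω₀ + αt = 0 + (21.79)(38.3) = 834.4 rad/s.

ω ≈ 834 rad/s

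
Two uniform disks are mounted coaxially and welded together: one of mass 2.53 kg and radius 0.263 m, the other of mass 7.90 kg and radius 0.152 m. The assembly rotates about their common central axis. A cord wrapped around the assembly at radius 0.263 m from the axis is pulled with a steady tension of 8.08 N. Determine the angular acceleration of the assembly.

α ≈ 11.9 rad/s²

I = ½M₁R₁² + ½M₂R₂² = ½(2.53)(0.263)² + ½(7.90)(0.152)² = 0.1788 kg·m².
τ = F r = (8.08)(0.263) = 2.125 N·m.
α = τ/I = 2.125/0.1788 = 11.89 rad/s².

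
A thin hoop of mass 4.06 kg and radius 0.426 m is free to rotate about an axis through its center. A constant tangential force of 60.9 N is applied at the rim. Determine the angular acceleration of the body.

α ≈ 35.2 rad/s²

I = MR² = (4.06)(0.426)² = 0.7368 kg·m².
τ = F R = (60.9)(0.426) = 25.94 N·m.
Newton's second law for rotation, τ = Iα, gives α = τ/I = 25.94/0.7368 = 35.21 rad/s².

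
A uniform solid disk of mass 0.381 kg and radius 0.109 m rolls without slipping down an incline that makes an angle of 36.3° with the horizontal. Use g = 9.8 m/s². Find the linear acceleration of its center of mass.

Translation along the incline: Mg sinθ − f = Ma.
Rotation about the center: fR = Iα with I = ½MR². No-slip gives a = αR, so f = (I/R²)a = (1/2)M a.
Substituting: Mg sinθ = (1 + 0.5000)Ma, so a = g sinθ/(1 + 0.5000) = (9.8) sin 36.3° / 1.500 = 3.868 m/s².

a ≈ 3.87 m/s²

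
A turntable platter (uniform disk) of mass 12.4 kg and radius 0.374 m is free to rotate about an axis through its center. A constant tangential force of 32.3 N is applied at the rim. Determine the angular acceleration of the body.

α ≈ 13.9 rad/s²

I = ½MR² = (1/2)(12.4)(0.374)² = 0.8672 kg·m².
τ = F R = (32.3)(0.374) = 12.08 N·m.
Newton's second law for rotation, τ = Iα, gives α = τ/I = 12.08/0.8672 = 13.93 rad/s².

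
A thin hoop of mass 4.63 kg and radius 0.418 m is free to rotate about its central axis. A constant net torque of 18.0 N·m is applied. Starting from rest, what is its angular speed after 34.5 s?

I = MR² = (4.63)(0.418)² = 0.8090 kg·m².
α = τ/I = 18.0/0.8090 = 22.25 rad/s².
ω = ω₀ + αt = 0 + (22.25)(34.5) = 767.6 rad/s.

ω ≈ 768 rad/s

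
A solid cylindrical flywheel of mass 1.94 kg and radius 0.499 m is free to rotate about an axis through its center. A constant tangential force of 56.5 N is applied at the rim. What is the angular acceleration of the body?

I = ½MR² = (1/2)(1.94)(0.499)² = 0.2415 kg·m².
τ = F R = (56.5)(0.499) = 28.19 N·m.
Newton's second law for rotation, τ = Iα, gives α = τ/I = 28.19/0.2415 = 116.7 rad/s².

α ≈ 117 rad/s²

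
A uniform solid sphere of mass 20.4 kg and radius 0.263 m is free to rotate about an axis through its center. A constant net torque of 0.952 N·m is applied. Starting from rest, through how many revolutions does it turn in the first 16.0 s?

≈ 34.4 revolutions

I = (2/5)MR² = (2/5)(20.4)(0.263)² = 0.5644 kg·m².
α = τ/I = 0.952/0.5644 = 1.687 rad/s².
θ = ½αt² = ½(1.687)(16.0)² = 215.9 rad.
Revolutions = θ/(2π) = 34.36.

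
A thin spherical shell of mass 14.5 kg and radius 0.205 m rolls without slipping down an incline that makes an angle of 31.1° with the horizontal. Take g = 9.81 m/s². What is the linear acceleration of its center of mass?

Translation along the incline: Mg sinθ − f = Ma.
Rotation about the center: fR = Iα with I = (2/3)MR². No-slip gives a = αR, so f = (I/R²)a = (2/3)M a.
Substituting: Mg sinθ = (1 + 0.6667)Ma, so a = g sinθ/(1 + 0.6667) = (9.81) sin 31.1° / 1.667 = 3.040 m/s².

a ≈ 3.04 m/s²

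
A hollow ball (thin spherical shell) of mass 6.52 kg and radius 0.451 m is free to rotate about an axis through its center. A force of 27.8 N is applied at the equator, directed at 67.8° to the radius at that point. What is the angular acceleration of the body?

α ≈ 13.1 rad/s²

I = (2/3)MR² = (2/3)(6.52)(0.451)² = 0.8841 kg·m².
Only the tangential component produces torque: τ = F R sinθ = (27.8)(0.451) sin 67.8° = 11.61 N·m.
From τ = Iα: α = 11.61/0.8841 = 13.13 rad/s².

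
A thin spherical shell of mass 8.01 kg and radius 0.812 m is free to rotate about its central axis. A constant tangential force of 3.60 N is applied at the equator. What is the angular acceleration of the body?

α ≈ 0.830 rad/s²

I = (2/3)MR² = (2/3)(8.01)(0.812)² = 3.521 kg·m².
τ = F R = (3.60)(0.812) = 2.923 N·m.
Newton's second law for rotation, τ = Iα, gives α = τ/I = 2.923/3.521 = 0.8302 rad/s².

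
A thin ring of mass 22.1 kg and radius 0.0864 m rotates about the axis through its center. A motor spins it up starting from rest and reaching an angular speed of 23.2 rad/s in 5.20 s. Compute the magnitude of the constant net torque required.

I = MR² = (22.1)(0.0864)² = 0.1650 kg·m².
α = Δω/Δt = (23.2 − 0)/5.20 = 4.462 rad/s².
τ = Iα = (0.1650)(4.462) = 0.7360 N·m.

τ ≈ 0.736 N·m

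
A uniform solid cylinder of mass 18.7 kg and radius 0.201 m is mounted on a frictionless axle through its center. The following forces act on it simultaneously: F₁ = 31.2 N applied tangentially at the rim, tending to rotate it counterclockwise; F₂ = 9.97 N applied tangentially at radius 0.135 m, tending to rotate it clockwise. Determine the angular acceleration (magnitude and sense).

α ≈ 13.0 rad/s², counterclockwise

I = ½MR² = (1/2)(18.7)(0.201)² = 0.3777 kg·m².
Taking counterclockwise as positive: τ₁ = +(31.2)(0.201) = +6.271 N·m; τ₂ = −(9.97)(0.135) = −1.346 N·m.
Net torque τ = 4.925 N·m.
α = τ/I = 4.925/0.3777 = 13.04 rad/s².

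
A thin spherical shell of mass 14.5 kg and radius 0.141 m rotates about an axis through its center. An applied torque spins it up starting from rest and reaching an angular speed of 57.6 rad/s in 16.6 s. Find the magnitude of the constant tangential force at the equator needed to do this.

F ≈ 4.73 N

I = (2/3)MR² = (2/3)(14.5)(0.141)² = 0.1922 kg·m².
α = Δω/Δt = (57.6 − 0)/16.6 = 3.470 rad/s².
The required torque is τ = Iα = (0.1922)(3.470) = 0.6669 N·m.
A tangential force at the equator gives τ = FR, so F = τ/R = 0.6669/0.141 = 4.729 N.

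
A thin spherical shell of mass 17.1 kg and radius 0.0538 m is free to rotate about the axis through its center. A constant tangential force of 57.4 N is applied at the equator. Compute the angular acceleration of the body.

I = (2/3)MR² = (2/3)(17.1)(0.0538)² = 0.03300 kg·m².
τ = F R = (57.4)(0.0538) = 3.088 N·m.
From τ = Iα: α = 3.088/0.03300 = 93.59 rad/s².

α ≈ 93.6 rad/s²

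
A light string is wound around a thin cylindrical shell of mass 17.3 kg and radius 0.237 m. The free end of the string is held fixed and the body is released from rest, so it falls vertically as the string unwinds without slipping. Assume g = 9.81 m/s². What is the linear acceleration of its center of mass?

a ≈ 4.91 m/s²

Translation: Mg − T = Ma. Rotation about the center: TR = Iα with I = MR².
With a = αR: T = (I/R²)a = M a, so Mg = (1 + 1.000)Ma.
a = g/(1 + 1.000) = 9.81/2.000 = 4.905 m/s².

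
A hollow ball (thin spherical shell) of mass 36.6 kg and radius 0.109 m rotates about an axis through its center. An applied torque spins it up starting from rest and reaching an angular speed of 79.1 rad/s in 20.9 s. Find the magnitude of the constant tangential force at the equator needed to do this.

F ≈ 10.1 N

I = (2/3)MR² = (2/3)(36.6)(0.109)² = 0.2899 kg·m².
α = Δω/Δt = (79.1 − 0)/20.9 = 3.785 rad/s².
The required torque is τ = Iα = (0.2899)(3.785) = 1.097 N·m.
A tangential force at the equator gives τ = FR, so F = τ/R = 1.097/0.109 = 10.07 N.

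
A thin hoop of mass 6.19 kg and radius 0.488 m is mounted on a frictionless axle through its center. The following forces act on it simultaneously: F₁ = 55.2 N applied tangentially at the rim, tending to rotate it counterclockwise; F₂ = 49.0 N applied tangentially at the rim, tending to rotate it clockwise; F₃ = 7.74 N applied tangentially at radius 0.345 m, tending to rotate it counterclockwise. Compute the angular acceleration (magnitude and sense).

α ≈ 3.86 rad/s², counterclockwise

I = MR² = (6.19)(0.488)² = 1.474 kg·m².
Taking counterclockwise as positive: τ₁ = +(55.2)(0.488) = +26.94 N·m; τ₂ = −(49.0)(0.488) = −23.91 N·m; τ₃ = +(7.74)(0.345) = +2.670 N·m.
Net torque τ = 5.696 N·m.
α = τ/I = 5.696/1.474 = 3.864 rad/s².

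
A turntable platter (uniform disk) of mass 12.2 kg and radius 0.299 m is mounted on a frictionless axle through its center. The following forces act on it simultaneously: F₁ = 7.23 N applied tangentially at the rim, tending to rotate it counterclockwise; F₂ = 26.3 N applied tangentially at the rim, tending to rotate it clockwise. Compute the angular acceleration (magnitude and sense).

α ≈ 10.5 rad/s², clockwise

I = ½MR² = (1/2)(12.2)(0.299)² = 0.5453 kg·m².
Taking counterclockwise as positive: τ₁ = +(7.23)(0.299) = +2.162 N·m; τ₂ = −(26.3)(0.299) = −7.864 N·m.
Net torque τ = -5.702 N·m.
α = τ/I = -5.702/0.5453 = -10.46 rad/s².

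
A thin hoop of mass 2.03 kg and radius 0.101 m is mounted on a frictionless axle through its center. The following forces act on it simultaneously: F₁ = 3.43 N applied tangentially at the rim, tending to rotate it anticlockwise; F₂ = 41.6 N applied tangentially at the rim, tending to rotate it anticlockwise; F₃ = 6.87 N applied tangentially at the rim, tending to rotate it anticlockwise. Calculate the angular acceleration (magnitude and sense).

α ≈ 253 rad/s², anticlockwise

I = MR² = (2.03)(0.101)² = 0.02071 kg·m².
Taking anticlockwise as positive: τ₁ = +(3.43)(0.101) = +0.3464 N·m; τ₂ = +(41.6)(0.101) = +4.202 N·m; τ₃ = +(6.87)(0.101) = +0.6939 N·m.
Net torque τ = 5.242 N·m.
α = τ/I = 5.242/0.02071 = 253.1 rad/s².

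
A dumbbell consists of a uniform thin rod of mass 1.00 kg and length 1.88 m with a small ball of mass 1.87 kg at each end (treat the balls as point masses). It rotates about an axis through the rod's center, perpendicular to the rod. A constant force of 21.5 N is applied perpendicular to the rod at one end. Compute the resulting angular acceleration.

I_rod = (1/12)ML² = (1/12)(1.00)(1.88)² = 0.2945 kg·m².
I_balls = 2·m·(L/2)² = 2(1.87)(0.9400)² = 3.305 kg·m².
Total I = 3.599 kg·m².
τ = F·(L/2) = (21.5)(0.940) = 20.21 N·m.
α = τ/I = 20.21/3.599 = 5.615 rad/s².

α ≈ 5.62 rad/s²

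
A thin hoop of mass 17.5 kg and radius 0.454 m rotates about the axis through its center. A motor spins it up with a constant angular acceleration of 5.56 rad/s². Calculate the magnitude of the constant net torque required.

I = MR² = (17.5)(0.454)² = 3.607 kg·m².
τ = Iα = (3.607)(5.560) = 20.06 N·m.

τ ≈ 20.1 N·m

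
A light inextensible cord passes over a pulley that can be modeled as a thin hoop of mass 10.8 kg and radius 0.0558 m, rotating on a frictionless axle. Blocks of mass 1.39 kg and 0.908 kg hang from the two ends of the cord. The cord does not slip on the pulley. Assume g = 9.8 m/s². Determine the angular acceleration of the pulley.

I = MR² = (10.8)(0.0558)² = 0.03363 kg·m².
Heavier block: m₁g − T₁ = m₁a. Lighter block: T₂ − m₂g = m₂a.
Pulley: (T₁ − T₂)R = Iα = I(a/R), so T₁ − T₂ = (I/R²)a = 1·M_p a = 10.80·a.
Adding the three: (m₁ − m₂)g = (m₁ + m₂ + 10.80)a, so a = (1.39 − 0.908)(9.8)/(1.39 + 0.908 + 10.80) = 0.3606 m/s².
α = a/R = 0.3606/0.0558 = 6.463 rad/s².

α ≈ 6.46 rad/s²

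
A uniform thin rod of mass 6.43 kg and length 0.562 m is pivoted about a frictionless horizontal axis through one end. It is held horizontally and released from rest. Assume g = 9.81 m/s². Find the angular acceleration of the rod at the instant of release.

About the pivot, I = (1/3)ML² = (1/3)(6.43)(0.562)² = 0.6770 kg·m².
The weight acts at the center, a distance L/2 = 0.2810 m from the pivot; τ = Mg(L/2) = 17.73 N·m.
α = τ/I = 17.73/0.6770 = 26.18 rad/s².

α ≈ 26.2 rad/s²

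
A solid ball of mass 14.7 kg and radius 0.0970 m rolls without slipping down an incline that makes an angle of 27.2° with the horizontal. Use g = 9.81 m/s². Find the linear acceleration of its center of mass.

a ≈ 3.20 m/s²

Translation along the incline: Mg sinθ − f = Ma.
Rotation about the center: fR = Iα with I = (2/5)MR². No-slip gives a = αR, so f = (I/R²)a = (2/5)M a.
Substituting: Mg sinθ = (1 + 0.4000)Ma, so a = g sinθ/(1 + 0.4000) = (9.81) sin 27.2° / 1.400 = 3.203 m/s².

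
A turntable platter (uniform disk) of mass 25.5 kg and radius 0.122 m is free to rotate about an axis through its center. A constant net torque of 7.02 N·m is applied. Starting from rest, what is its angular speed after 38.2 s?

I = ½MR² = (1/2)(25.5)(0.122)² = 0.1898 kg·m².
α = τ/I = 7.02/0.1898 = 36.99 rad/s².
ω = ω₀ + αt = 0 + (36.99)(38.2) = 1413 rad/s.

ω ≈ 1410 rad/s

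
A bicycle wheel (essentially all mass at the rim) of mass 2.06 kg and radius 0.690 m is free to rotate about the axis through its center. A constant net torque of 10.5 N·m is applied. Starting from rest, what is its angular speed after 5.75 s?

ω ≈ 61.6 rad/s

I = MR² = (2.06)(0.690)² = 0.9808 kg·m².
α = τ/I = 10.5/0.9808 = 10.71 rad/s².
ω = ω₀ + αt = 0 + (10.71)(5.75) = 61.56 rad/s.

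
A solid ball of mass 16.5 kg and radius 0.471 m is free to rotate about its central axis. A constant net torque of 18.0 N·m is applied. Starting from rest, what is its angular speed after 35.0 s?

I = (2/5)MR² = (2/5)(16.5)(0.471)² = 1.464 kg·m².
α = τ/I = 18.0/1.464 = 12.29 rad/s².
ω = ω₀ + αt = 0 + (12.29)(35.0) = 430.3 rad/s.

ω ≈ 430 rad/s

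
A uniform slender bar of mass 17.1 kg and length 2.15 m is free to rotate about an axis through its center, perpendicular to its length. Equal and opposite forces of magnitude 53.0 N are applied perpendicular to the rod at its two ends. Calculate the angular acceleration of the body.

I = (1/12)ML² = (1/12)(17.1)(2.15)² = 6.587 kg·m².
The couple gives τ = F·(L/2) + F·(L/2) = F L = (53.0)(2.15) = 113.9 N·m.
Newton's second law for rotation, τ = Iα, gives α = τ/I = 113.9/6.587 = 17.30 rad/s².

α ≈ 17.3 rad/s²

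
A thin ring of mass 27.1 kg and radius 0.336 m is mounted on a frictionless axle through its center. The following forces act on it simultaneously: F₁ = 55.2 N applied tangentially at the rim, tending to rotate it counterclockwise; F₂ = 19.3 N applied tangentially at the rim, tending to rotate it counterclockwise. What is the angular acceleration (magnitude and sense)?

α ≈ 8.18 rad/s², counterclockwise

I = MR² = (27.1)(0.336)² = 3.059 kg·m².
Taking counterclockwise as positive: τ₁ = +(55.2)(0.336) = +18.55 N·m; τ₂ = +(19.3)(0.336) = +6.485 N·m.
Net torque τ = 25.03 N·m.
α = τ/I = 25.03/3.059 = 8.182 rad/s².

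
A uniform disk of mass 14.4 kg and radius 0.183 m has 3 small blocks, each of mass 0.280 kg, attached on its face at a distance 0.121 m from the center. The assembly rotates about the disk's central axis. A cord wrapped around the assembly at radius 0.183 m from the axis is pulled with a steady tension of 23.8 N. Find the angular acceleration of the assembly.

I_disk = ½MR² = ½(14.4)(0.183)² = 0.2411 kg·m².
I_blocks = 3·m·r² = 3(0.280)(0.121)² = 0.01230 kg·m².
Total I = 0.2534 kg·m².
τ = F r = (23.8)(0.183) = 4.355 N·m.
α = τ/I = 4.355/0.2534 = 17.19 rad/s².

α ≈ 17.2 rad/s²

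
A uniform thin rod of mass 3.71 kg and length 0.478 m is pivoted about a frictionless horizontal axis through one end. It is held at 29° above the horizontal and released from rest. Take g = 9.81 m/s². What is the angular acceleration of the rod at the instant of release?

About the pivot, I = (1/3)ML² = (1/3)(3.71)(0.478)² = 0.2826 kg·m².
The weight acts at the center, a distance L/2 = 0.2390 m from the pivot; τ = Mg(L/2) cos 29° = 7.608 N·m.
α = τ/I = 7.608/0.2826 = 26.92 rad/s².

α ≈ 26.9 rad/s²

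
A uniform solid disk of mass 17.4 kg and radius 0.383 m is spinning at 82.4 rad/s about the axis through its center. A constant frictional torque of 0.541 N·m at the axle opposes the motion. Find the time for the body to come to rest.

I = ½MR² = (1/2)(17.4)(0.383)² = 1.276 kg·m².
The net torque has magnitude 0.541 N·m, opposing ω.
|α| = τ/I = 0.5410/1.276 = 0.4239 rad/s² (deceleration).
0 = ω₀ − |α|t ⇒ t = ω₀/|α| = 82.4/0.4239 = 194.4 s.

t ≈ 194 s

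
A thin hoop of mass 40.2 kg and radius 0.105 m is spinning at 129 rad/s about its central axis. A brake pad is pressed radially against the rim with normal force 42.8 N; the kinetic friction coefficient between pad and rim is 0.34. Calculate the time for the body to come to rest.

I = MR² = (40.2)(0.105)² = 0.4432 kg·m².
Friction force f = μN = (0.34)(42.8) = 14.55 N at the rim; torque magnitude τ = fR = 1.528 N·m, opposing ω.
|α| = τ/I = 1.528/0.4432 = 3.448 rad/s² (deceleration).
0 = ω₀ − |α|t ⇒ t = ω₀/|α| = 129/3.448 = 37.42 s.

t ≈ 37.4 s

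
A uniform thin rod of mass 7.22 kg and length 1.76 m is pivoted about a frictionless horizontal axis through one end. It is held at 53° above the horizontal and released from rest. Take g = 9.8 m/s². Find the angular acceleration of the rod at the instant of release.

α ≈ 5.03 rad/s²

About the pivot, I = (1/3)ML² = (1/3)(7.22)(1.76)² = 7.455 kg·m².
The weight acts at the center, a distance L/2 = 0.8800 m from the pivot; τ = Mg(L/2) cos 53° = 37.47 N·m.
α = τ/I = 37.47/7.455 = 5.027 rad/s².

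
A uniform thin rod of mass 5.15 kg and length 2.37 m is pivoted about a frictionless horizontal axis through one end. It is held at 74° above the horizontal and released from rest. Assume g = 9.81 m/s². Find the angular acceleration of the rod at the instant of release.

About the pivot, I = (1/3)ML² = (1/3)(5.15)(2.37)² = 9.642 kg·m².
The weight acts at the center, a distance L/2 = 1.185 m from the pivot; τ = Mg(L/2) cos 74° = 16.50 N·m.
α = τ/I = 16.50/9.642 = 1.711 rad/s².

α ≈ 1.71 rad/s²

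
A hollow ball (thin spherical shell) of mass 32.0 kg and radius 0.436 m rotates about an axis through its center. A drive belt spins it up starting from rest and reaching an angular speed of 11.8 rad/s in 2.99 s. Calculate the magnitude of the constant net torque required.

τ ≈ 16.0 N·m

I = (2/3)MR² = (2/3)(32.0)(0.436)² = 4.055 kg·m².
α = Δω/Δt = (11.8 − 0)/2.99 = 3.946 rad/s².
τ = Iα = (4.055)(3.946) = 16.00 N·m.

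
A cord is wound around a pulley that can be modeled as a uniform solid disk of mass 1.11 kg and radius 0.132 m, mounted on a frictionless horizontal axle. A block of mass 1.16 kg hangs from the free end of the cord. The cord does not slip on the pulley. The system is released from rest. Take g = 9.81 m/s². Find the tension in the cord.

I = ½MR² = (1/2)(1.11)(0.132)² = 0.009670 kg·m².
Block: mg − T = ma. Pulley: TR = Iα. No-slip: a = αR, so T = (I/R²)a = 0.5550·a.
Then mg = (m + 0.5550)a, so a = (1.16)(9.81)/(1.16 + 0.5550) = 6.635 m/s².
T = 0.5550·a = 3.683 N.

T ≈ 3.68 N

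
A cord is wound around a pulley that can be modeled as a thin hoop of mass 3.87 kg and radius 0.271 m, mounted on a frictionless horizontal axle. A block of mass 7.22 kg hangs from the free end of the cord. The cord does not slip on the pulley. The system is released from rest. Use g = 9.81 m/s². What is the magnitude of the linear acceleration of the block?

a ≈ 6.39 m/s²

I = MR² = (3.87)(0.271)² = 0.2842 kg·m².
Block: mg − T = ma. Pulley: TR = Iα. No-slip: a = αR, so T = (I/R²)a = 3.870·a.
Then mg = (m + 3.870)a, so a = (7.22)(9.81)/(7.22 + 3.870) = 6.387 m/s².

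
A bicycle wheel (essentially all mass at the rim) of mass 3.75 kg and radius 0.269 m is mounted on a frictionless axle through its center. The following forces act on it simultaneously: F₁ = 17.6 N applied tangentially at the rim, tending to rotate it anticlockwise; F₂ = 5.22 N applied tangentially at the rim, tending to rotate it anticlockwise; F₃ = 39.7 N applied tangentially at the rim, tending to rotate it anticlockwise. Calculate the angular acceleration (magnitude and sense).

α ≈ 62.0 rad/s², anticlockwise

I = MR² = (3.75)(0.269)² = 0.2714 kg·m².
Taking anticlockwise as positive: τ₁ = +(17.6)(0.269) = +4.734 N·m; τ₂ = +(5.22)(0.269) = +1.404 N·m; τ₃ = +(39.7)(0.269) = +10.68 N·m.
Net torque τ = 16.82 N·m.
α = τ/I = 16.82/0.2714 = 61.98 rad/s².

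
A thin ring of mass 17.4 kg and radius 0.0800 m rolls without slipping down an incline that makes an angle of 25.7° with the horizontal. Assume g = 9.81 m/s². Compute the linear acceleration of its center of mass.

Translation along the incline: Mg sinθ − f = Ma.
Rotation about the center: fR = Iα with I = MR². No-slip gives a = αR, so f = (I/R²)a = M a.
Substituting: Mg sinθ = (1 + 1.000)Ma, so a = g sinθ/(1 + 1.000) = (9.81) sin 25.7° / 2.000 = 2.127 m/s².

a ≈ 2.13 m/s²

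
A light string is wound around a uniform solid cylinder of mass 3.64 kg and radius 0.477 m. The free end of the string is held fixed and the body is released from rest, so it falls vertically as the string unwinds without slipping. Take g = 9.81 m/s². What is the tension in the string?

T ≈ 11.9 N

Translation: Mg − T = Ma. Rotation about the center: TR = Iα with I = ½MR².
With a = αR: T = (I/R²)a = (1/2)M a, so Mg = (1 + 0.5000)Ma.
a = g/(1 + 0.5000) = 9.81/1.500 = 6.540 m/s².
T = 0.5000·M·a = (0.5000)(3.64)(6.540) = 11.90 N.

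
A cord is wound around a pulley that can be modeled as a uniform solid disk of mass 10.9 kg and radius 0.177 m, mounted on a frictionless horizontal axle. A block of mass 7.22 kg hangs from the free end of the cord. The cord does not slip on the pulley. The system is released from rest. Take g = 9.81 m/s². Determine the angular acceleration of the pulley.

I = ½MR² = (1/2)(10.9)(0.177)² = 0.1707 kg·m².
Block: mg − T = ma. Pulley: TR = Iα. No-slip: a = αR, so T = (I/R²)a = 5.450·a.
Then mg = (m + 5.450)a, so a = (7.22)(9.81)/(7.22 + 5.450) = 5.590 m/s².
α = a/R = 5.590/0.177 = 31.58 rad/s².

α ≈ 31.6 rad/s²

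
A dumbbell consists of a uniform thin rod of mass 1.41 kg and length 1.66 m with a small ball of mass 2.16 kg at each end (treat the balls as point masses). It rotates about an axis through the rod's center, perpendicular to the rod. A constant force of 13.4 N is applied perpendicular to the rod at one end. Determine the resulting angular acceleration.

α ≈ 3.37 rad/s²

I_rod = (1/12)ML² = (1/12)(1.41)(1.66)² = 0.3238 kg·m².
I_balls = 2·m·(L/2)² = 2(2.16)(0.8300)² = 2.976 kg·m².
Total I = 3.300 kg·m².
τ = F·(L/2) = (13.4)(0.830) = 11.12 N·m.
α = τ/I = 11.12/3.300 = 3.370 rad/s².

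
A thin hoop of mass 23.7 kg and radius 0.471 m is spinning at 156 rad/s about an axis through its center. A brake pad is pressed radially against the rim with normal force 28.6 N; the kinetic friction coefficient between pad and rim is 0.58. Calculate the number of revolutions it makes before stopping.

≈ 1300 revolutions

I = MR² = (23.7)(0.471)² = 5.258 kg·m².
Friction force f = μN = (0.58)(28.6) = 16.59 N at the rim; torque magnitude τ = fR = 7.813 N·m, opposing ω.
|α| = τ/I = 7.813/5.258 = 1.486 rad/s² (deceleration).
ω² = ω₀² − 2|α|θ with ω = 0 ⇒ θ = ω₀²/(2|α|) = 8188 rad = 1303 rev.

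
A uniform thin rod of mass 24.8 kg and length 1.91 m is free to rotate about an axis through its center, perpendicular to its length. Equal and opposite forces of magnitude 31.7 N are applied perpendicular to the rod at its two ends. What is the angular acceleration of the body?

α ≈ 8.03 rad/s²

I = (1/12)ML² = (1/12)(24.8)(1.91)² = 7.539 kg·m².
The couple gives τ = F·(L/2) + F·(L/2) = F L = (31.7)(1.91) = 60.55 N·m.
From τ = Iα: α = 60.55/7.539 = 8.031 rad/s².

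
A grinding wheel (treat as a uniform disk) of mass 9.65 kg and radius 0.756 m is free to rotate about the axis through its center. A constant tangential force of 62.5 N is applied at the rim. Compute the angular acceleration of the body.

I = ½MR² = (1/2)(9.65)(0.756)² = 2.758 kg·m².
τ = F R = (62.5)(0.756) = 47.25 N·m.
From τ = Iα: α = 47.25/2.758 = 17.13 rad/s².

α ≈ 17.1 rad/s²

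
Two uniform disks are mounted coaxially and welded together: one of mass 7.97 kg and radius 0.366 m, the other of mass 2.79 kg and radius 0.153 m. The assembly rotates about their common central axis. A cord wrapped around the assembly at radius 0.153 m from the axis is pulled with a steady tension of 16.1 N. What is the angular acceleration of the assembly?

I = ½M₁R₁² + ½M₂R₂² = ½(7.97)(0.366)² + ½(2.79)(0.153)² = 0.5665 kg·m².
τ = F r = (16.1)(0.153) = 2.463 N·m.
α = τ/I = 2.463/0.5665 = 4.349 rad/s².

α ≈ 4.35 rad/s²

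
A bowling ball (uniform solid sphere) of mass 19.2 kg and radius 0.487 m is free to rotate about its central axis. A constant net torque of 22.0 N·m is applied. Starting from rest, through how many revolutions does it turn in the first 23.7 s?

I = (2/5)MR² = (2/5)(19.2)(0.487)² = 1.821 kg·m².
α = τ/I = 22.0/1.821 = 12.08 rad/s².
θ = ½αt² = ½(12.08)(23.7)² = 3392 rad.
Revolutions = θ/(2π) = 539.9.

≈ 540 revolutions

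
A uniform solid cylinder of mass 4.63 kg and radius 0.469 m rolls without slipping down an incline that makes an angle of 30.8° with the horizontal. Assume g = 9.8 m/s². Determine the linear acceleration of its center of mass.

a ≈ 3.35 m/s²

Translation along the incline: Mg sinθ − f = Ma.
Rotation about the center: fR = Iα with I = ½MR². No-slip gives a = αR, so f = (I/R²)a = (1/2)M a.
Substituting: Mg sinθ = (1 + 0.5000)Ma, so a = g sinθ/(1 + 0.5000) = (9.8) sin 30.8° / 1.500 = 3.345 m/s².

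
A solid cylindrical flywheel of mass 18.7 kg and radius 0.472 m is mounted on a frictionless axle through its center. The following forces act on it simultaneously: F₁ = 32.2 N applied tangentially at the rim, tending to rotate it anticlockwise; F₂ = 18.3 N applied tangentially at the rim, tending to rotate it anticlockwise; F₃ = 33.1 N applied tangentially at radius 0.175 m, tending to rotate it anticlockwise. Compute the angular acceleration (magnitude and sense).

α ≈ 14.2 rad/s², anticlockwise

I = ½MR² = (1/2)(18.7)(0.472)² = 2.083 kg·m².
Taking anticlockwise as positive: τ₁ = +(32.2)(0.472) = +15.20 N·m; τ₂ = +(18.3)(0.472) = +8.638 N·m; τ₃ = +(33.1)(0.175) = +5.792 N·m.
Net torque τ = 29.63 N·m.
α = τ/I = 29.63/2.083 = 14.22 rad/s².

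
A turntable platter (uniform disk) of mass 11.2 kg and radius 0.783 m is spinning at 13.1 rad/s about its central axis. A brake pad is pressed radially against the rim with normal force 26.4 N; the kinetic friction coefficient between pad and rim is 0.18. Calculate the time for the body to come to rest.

t ≈ 12.1 s

I = ½MR² = (1/2)(11.2)(0.783)² = 3.433 kg·m².
Friction force f = μN = (0.18)(26.4) = 4.752 N at the rim; torque magnitude τ = fR = 3.721 N·m, opposing ω.
|α| = τ/I = 3.721/3.433 = 1.084 rad/s² (deceleration).
0 = ω₀ − |α|t ⇒ t = ω₀/|α| = 13.1/1.084 = 12.09 s.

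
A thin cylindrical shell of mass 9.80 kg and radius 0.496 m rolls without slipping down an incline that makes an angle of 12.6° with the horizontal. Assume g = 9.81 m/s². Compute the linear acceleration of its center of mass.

Translation along the incline: Mg sinθ − f = Ma.
Rotation about the center: fR = Iα with I = MR². No-slip gives a = αR, so f = (I/R²)a = M a.
Substituting: Mg sinθ = (1 + 1.000)Ma, so a = g sinθ/(1 + 1.000) = (9.81) sin 12.6° / 2.000 = 1.070 m/s².

a ≈ 1.07 m/s²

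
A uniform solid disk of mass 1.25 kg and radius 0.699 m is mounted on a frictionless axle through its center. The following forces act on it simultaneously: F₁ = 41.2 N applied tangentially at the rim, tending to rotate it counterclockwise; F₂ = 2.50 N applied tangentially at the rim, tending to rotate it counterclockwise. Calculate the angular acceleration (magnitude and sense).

I = ½MR² = (1/2)(1.25)(0.699)² = 0.3054 kg·m².
Taking counterclockwise as positive: τ₁ = +(41.2)(0.699) = +28.80 N·m; τ₂ = +(2.50)(0.699) = +1.747 N·m.
Net torque τ = 30.55 N·m.
α = τ/I = 30.55/0.3054 = 100.0 rad/s².

α ≈ 100 rad/s², counterclockwise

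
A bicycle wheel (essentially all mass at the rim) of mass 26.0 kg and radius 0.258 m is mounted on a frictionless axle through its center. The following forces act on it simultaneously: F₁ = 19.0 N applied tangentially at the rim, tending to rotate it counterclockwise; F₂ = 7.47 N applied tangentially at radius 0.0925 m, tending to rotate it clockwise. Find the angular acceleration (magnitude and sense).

I = MR² = (26.0)(0.258)² = 1.731 kg·m².
Taking counterclockwise as positive: τ₁ = +(19.0)(0.258) = +4.902 N·m; τ₂ = −(7.47)(0.0925) = −0.6910 N·m.
Net torque τ = 4.211 N·m.
α = τ/I = 4.211/1.731 = 2.433 rad/s².

α ≈ 2.43 rad/s², counterclockwise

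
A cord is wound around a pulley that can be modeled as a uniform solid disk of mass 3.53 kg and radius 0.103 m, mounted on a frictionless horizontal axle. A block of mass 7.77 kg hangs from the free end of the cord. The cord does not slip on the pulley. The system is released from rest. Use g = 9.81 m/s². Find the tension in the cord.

I = ½MR² = (1/2)(3.53)(0.103)² = 0.01872 kg·m².
Block: mg − T = ma. Pulley: TR = Iα. No-slip: a = αR, so T = (I/R²)a = 1.765·a.
Then mg = (m + 1.765)a, so a = (7.77)(9.81)/(7.77 + 1.765) = 7.994 m/s².
T = 1.765·a = 14.11 N.

T ≈ 14.1 N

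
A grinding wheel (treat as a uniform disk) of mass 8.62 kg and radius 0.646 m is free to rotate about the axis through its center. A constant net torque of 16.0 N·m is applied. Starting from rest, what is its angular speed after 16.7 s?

ω ≈ 149 rad/s

I = ½MR² = (1/2)(8.62)(0.646)² = 1.799 kg·m².
α = τ/I = 16.0/1.799 = 8.896 rad/s².
ω = ω₀ + αt = 0 + (8.896)(16.7) = 148.6 rad/s.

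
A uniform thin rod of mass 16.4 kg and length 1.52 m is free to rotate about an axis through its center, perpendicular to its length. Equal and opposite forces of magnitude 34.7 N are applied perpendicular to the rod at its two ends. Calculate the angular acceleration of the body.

α ≈ 16.7 rad/s²

I = (1/12)ML² = (1/12)(16.4)(1.52)² = 3.158 kg·m².
The couple gives τ = F·(L/2) + F·(L/2) = F L = (34.7)(1.52) = 52.74 N·m.
From τ = Iα: α = 52.74/3.158 = 16.70 rad/s².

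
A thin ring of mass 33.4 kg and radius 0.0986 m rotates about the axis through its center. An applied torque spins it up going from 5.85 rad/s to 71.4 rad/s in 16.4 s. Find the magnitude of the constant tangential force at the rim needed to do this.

I = MR² = (33.4)(0.0986)² = 0.3247 kg·m².
α = Δω/Δt = (71.4 − 5.85)/16.4 = 3.997 rad/s².
The required torque is τ = Iα = (0.3247)(3.997) = 1.298 N·m.
A tangential force at the rim gives τ = FR, so F = τ/R = 1.298/0.0986 = 13.16 N.

F ≈ 13.2 N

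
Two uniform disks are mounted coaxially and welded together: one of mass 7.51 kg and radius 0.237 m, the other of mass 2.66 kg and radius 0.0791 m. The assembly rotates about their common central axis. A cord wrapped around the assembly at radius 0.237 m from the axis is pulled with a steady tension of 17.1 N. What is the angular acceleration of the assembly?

I = ½M₁R₁² + ½M₂R₂² = ½(7.51)(0.237)² + ½(2.66)(0.0791)² = 0.2192 kg·m².
τ = F r = (17.1)(0.237) = 4.053 N·m.
α = τ/I = 4.053/0.2192 = 18.49 rad/s².

α ≈ 18.5 rad/s²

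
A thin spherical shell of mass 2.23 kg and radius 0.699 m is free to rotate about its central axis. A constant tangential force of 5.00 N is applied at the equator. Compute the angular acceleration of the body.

I = (2/3)MR² = (2/3)(2.23)(0.699)² = 0.7264 kg·m².
τ = F R = (5.00)(0.699) = 3.495 N·m.
From τ = Iα: α = 3.495/0.7264 = 4.811 rad/s².

α ≈ 4.81 rad/s²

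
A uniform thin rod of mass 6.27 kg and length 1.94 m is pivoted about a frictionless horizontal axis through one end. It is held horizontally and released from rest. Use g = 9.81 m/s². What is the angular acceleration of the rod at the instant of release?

α ≈ 7.59 rad/s²

About the pivot, I = (1/3)ML² = (1/3)(6.27)(1.94)² = 7.866 kg·m².
The weight acts at the center, a distance L/2 = 0.9700 m from the pivot; τ = Mg(L/2) = 59.66 N·m.
α = τ/I = 59.66/7.866 = 7.585 rad/s².
(Equivalently α = (3g/(2L)) = 7.585 rad/s².)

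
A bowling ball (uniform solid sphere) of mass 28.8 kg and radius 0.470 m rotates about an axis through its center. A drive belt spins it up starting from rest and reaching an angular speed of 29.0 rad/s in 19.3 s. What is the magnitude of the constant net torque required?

τ ≈ 3.82 N·m

I = (2/5)MR² = (2/5)(28.8)(0.470)² = 2.545 kg·m².
α = Δω/Δt = (29.0 − 0)/19.3 = 1.503 rad/s².
τ = Iα = (2.545)(1.503) = 3.824 N·m.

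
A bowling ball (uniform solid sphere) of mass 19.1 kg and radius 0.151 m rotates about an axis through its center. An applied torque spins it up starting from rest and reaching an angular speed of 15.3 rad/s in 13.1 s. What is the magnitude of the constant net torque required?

I = (2/5)MR² = (2/5)(19.1)(0.151)² = 0.1742 kg·m².
α = Δω/Δt = (15.3 − 0)/13.1 = 1.168 rad/s².
τ = Iα = (0.1742)(1.168) = 0.2035 N·m.

τ ≈ 0.203 N·m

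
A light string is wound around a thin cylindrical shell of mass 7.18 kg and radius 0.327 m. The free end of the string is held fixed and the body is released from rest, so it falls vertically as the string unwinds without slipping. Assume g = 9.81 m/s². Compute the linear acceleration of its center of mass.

a ≈ 4.91 m/s²

Translation: Mg − T = Ma. Rotation about the center: TR = Iα with I = MR².
With a = αR: T = (I/R²)a = M a, so Mg = (1 + 1.000)Ma.
a = g/(1 + 1.000) = 9.81/2.000 = 4.905 m/s².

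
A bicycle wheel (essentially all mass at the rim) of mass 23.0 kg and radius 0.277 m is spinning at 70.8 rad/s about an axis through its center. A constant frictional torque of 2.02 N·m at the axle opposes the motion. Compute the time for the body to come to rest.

I = MR² = (23.0)(0.277)² = 1.765 kg·m².
The net torque has magnitude 2.02 N·m, opposing ω.
|α| = τ/I = 2.020/1.765 = 1.145 rad/s² (deceleration).
0 = ω₀ − |α|t ⇒ t = ω₀/|α| = 70.8/1.145 = 61.85 s.

t ≈ 61.9 s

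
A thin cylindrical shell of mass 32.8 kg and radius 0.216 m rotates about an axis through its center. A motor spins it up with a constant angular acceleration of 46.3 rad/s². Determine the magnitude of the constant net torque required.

I = MR² = (32.8)(0.216)² = 1.530 kg·m².
τ = Iα = (1.530)(46.30) = 70.85 N·m.

τ ≈ 70.9 N·m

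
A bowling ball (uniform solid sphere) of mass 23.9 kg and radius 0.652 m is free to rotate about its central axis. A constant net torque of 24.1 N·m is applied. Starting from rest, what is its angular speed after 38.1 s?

I = (2/5)MR² = (2/5)(23.9)(0.652)² = 4.064 kg·m².
α = τ/I = 24.1/4.064 = 5.930 rad/s².
ω = ω₀ + αt = 0 + (5.930)(38.1) = 225.9 rad/s.

ω ≈ 226 rad/s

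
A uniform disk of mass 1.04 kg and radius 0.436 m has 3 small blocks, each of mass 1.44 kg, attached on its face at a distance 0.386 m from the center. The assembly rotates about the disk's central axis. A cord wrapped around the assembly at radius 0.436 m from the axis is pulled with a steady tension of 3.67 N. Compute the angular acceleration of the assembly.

α ≈ 2.16 rad/s²

I_disk = ½MR² = ½(1.04)(0.436)² = 0.09885 kg·m².
I_blocks = 3·m·r² = 3(1.44)(0.386)² = 0.6437 kg·m².
Total I = 0.7425 kg·m².
τ = F r = (3.67)(0.436) = 1.600 N·m.
α = τ/I = 1.600/0.7425 = 2.155 rad/s².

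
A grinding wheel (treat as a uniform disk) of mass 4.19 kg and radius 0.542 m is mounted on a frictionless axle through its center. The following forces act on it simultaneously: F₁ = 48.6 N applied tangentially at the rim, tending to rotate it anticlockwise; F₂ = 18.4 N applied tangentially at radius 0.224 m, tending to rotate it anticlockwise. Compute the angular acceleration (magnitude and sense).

I = ½MR² = (1/2)(4.19)(0.542)² = 0.6154 kg·m².
Taking anticlockwise as positive: τ₁ = +(48.6)(0.542) = +26.34 N·m; τ₂ = +(18.4)(0.224) = +4.122 N·m.
Net torque τ = 30.46 N·m.
α = τ/I = 30.46/0.6154 = 49.50 rad/s².

α ≈ 49.5 rad/s², anticlockwise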